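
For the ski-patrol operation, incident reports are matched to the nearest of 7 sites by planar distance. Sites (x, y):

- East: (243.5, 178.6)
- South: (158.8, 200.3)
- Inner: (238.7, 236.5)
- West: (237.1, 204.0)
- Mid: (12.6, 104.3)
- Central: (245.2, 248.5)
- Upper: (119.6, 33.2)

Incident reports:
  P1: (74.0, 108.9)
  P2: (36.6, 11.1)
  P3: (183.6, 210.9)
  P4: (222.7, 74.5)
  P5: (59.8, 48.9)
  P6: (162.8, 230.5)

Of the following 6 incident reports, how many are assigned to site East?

1

P1 → Mid
P2 → Upper
P3 → South
P4 → East
P5 → Upper
P6 → South
1 of the 6 goes to East.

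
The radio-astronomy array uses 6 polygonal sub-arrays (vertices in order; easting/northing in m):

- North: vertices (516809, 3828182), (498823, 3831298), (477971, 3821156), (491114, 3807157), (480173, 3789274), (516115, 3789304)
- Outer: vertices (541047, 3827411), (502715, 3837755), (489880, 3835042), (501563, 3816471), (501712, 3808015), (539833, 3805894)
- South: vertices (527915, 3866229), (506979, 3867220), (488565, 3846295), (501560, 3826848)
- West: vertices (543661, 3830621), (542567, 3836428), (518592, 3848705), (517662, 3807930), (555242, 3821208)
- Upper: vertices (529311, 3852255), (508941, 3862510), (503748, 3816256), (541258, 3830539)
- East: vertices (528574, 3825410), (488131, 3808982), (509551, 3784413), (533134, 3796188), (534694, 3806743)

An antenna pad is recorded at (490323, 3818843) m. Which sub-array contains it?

North

Cast a ray rightward from (490323, 3818843). For each polygon, the edges (by vertex number in listed order) whose endpoints lie on opposite sides of northing = 3818843, where each meets that height, and whether that is right or left of the point:
North: 3–4 at easting≈480142.6 (left), 6–1 at easting≈516642.3 (right) → 1 crossing.
Outer: 3–4 at easting≈500070.8 (right), 6–1 at easting≈540563.6 (right) → 2 crossings.
South: no edge straddles that height → 0 crossings.
West: 3–4 at easting≈517910.9 (right), 4–5 at easting≈548548.5 (right) → 2 crossings.
Upper: 2–3 at easting≈504038.4 (right), 3–4 at easting≈510542.0 (right) → 2 crossings.
East: 1–2 at easting≈512407.1 (right), 5–1 at easting≈530727.0 (right) → 2 crossings.
Only North has an odd count, so the point is inside North.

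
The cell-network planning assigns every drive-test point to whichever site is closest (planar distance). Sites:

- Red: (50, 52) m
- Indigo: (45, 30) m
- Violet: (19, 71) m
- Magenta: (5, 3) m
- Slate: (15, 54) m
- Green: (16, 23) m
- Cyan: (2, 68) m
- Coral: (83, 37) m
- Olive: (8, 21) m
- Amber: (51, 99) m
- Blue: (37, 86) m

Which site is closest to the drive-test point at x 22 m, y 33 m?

Green

Squared distances to each site:
Red: 1145.000; Indigo: 538.000; Violet: 1453.000; Magenta: 1189.000; Slate: 490.000; Green: 136.000; Cyan: 1625.000; Coral: 3737.000; Olive: 340.000; Amber: 5197.000; Blue: 3034.000.
Minimum at Green.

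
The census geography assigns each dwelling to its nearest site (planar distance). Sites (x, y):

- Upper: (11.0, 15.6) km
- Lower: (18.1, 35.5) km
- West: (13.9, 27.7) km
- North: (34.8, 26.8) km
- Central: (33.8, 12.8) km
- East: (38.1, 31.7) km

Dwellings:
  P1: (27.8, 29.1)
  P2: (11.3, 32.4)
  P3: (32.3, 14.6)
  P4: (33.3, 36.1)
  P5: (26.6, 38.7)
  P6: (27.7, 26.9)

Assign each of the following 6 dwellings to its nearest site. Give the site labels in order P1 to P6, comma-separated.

P1 → North (d²=54.29)
P2 → West (d²=28.85)
P3 → Central (d²=5.49)
P4 → East (d²=42.40)
P5 → Lower (d²=82.49)
P6 → North (d²=50.42)

North, West, Central, East, Lower, North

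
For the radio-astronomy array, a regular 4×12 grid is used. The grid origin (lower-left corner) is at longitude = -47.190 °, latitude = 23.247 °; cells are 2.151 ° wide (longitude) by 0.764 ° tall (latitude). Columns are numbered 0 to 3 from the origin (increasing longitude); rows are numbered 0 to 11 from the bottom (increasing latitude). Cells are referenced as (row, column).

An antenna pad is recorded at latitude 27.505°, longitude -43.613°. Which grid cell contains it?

(5, 1)

Column index: ⌊(-43.613 − -47.190) / 2.151⌋ = ⌊1.663⌋ = 1
Row offset from origin: ⌊(27.505 − 23.247) / 0.764⌋ = ⌊5.573⌋ = 5 → row 5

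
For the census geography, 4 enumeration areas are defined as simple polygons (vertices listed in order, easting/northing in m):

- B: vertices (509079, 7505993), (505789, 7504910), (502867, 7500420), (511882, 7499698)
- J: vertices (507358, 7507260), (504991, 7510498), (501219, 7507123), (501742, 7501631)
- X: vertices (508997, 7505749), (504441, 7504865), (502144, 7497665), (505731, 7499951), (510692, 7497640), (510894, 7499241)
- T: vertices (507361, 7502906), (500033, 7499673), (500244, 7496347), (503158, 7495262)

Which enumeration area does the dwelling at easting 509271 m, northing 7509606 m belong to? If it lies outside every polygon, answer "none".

none

Cast a ray rightward from (509271, 7509606). For each polygon, the edges (by vertex number in listed order) whose endpoints lie on opposite sides of northing = 7509606, where each meets that height, and whether that is right or left of the point:
B: no edge straddles that height → 0 crossings.
J: 1–2 at easting≈505643.1 (left), 2–3 at easting≈503994.1 (left) → 0 crossings.
X: no edge straddles that height → 0 crossings.
T: no edge straddles that height → 0 crossings.
All counts are even, so the point lies outside every listed polygon.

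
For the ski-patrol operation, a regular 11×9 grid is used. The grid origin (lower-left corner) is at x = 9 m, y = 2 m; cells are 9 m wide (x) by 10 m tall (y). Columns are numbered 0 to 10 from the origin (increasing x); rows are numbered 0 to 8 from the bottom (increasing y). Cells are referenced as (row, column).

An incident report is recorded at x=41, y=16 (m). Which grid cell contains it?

Column index: ⌊(41 − 9) / 9⌋ = ⌊3.556⌋ = 3
Row offset from origin: ⌊(16 − 2) / 10⌋ = ⌊1.400⌋ = 1 → row 1

(1, 3)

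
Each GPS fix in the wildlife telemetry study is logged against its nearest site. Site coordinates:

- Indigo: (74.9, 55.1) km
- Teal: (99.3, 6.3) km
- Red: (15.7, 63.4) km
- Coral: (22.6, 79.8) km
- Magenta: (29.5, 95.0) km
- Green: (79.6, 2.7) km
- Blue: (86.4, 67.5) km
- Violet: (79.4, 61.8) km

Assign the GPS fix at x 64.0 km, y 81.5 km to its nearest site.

Squared distances to each site:
Indigo: 815.770; Teal: 6901.130; Red: 2660.500; Coral: 1716.850; Magenta: 1372.500; Green: 6452.800; Blue: 697.760; Violet: 625.250.
Minimum at Violet.

Violet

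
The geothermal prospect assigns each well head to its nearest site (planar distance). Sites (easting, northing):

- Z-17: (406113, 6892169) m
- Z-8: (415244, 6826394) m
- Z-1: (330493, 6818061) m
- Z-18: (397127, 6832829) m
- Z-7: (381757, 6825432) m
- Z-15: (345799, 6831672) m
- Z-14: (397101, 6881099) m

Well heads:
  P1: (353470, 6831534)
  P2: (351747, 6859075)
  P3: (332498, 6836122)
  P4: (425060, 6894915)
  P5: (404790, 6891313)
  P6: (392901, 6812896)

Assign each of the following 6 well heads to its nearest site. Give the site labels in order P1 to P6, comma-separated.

P1 → Z-15 (d²=58863285.00)
P2 → Z-15 (d²=786303113.00)
P3 → Z-15 (d²=196719101.00)
P4 → Z-17 (d²=366529325.00)
P5 → Z-17 (d²=2483065.00)
P6 → Z-7 (d²=281340032.00)

Z-15, Z-15, Z-15, Z-17, Z-17, Z-7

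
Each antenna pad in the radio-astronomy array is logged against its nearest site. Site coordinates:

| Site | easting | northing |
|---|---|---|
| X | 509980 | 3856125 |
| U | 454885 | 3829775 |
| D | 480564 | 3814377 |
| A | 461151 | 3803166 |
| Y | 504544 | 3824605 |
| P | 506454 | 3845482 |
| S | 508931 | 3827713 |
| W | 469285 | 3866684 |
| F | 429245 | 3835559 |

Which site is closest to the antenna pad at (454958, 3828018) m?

Squared distances to each site:
X: 3817423933.000; U: 3092378.000; D: 841744117.000; A: 655975153.000; Y: 2470419965.000; P: 2956829312.000; S: 2913177754.000; W: 1700322485.000; F: 718025050.000.
Minimum at U.

U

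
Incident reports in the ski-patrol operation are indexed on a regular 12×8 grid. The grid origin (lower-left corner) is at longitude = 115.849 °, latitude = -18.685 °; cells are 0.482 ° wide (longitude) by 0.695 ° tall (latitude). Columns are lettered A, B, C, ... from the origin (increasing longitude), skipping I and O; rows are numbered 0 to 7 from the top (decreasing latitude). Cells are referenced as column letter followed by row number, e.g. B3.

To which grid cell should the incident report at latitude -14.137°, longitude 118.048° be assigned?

Column index: ⌊(118.048 − 115.849) / 0.482⌋ = ⌊4.562⌋ = 4 → column E
Row offset from origin: ⌊(-14.137 − -18.685) / 0.695⌋ = ⌊6.544⌋ = 6 → row 1 (counted from top)

E1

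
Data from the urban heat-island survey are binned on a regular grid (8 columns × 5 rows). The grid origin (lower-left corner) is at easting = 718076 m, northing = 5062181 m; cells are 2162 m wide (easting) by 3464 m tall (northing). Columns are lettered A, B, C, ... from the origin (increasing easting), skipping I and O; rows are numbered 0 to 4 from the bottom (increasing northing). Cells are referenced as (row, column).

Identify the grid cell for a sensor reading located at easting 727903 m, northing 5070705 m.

Column index: ⌊(727903 − 718076) / 2162⌋ = ⌊4.545⌋ = 4 → column E
Row offset from origin: ⌊(5070705 − 5062181) / 3464⌋ = ⌊2.461⌋ = 2 → row 2

(2, E)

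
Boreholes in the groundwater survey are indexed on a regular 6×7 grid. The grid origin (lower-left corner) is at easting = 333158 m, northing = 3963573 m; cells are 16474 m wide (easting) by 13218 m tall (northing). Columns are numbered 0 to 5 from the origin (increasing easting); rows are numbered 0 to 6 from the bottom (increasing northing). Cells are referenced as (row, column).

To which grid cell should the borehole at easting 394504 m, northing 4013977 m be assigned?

(3, 3)

Column index: ⌊(394504 − 333158) / 16474⌋ = ⌊3.724⌋ = 3
Row offset from origin: ⌊(4013977 − 3963573) / 13218⌋ = ⌊3.813⌋ = 3 → row 3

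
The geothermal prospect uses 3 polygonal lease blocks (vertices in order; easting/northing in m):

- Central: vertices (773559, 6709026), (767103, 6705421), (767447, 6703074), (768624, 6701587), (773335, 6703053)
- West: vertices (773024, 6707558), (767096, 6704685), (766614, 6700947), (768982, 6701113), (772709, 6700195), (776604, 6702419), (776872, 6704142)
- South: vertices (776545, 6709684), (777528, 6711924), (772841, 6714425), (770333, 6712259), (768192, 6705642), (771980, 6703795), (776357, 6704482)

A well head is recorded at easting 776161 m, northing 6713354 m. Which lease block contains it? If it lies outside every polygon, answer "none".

Cast a ray rightward from (776161, 6713354). For each polygon, the edges (by vertex number in listed order) whose endpoints lie on opposite sides of northing = 6713354, where each meets that height, and whether that is right or left of the point:
Central: no edge straddles that height → 0 crossings.
West: no edge straddles that height → 0 crossings.
South: 2–3 at easting≈774848.1 (left), 3–4 at easting≈771600.9 (left) → 0 crossings.
All counts are even, so the point lies outside every listed polygon.

none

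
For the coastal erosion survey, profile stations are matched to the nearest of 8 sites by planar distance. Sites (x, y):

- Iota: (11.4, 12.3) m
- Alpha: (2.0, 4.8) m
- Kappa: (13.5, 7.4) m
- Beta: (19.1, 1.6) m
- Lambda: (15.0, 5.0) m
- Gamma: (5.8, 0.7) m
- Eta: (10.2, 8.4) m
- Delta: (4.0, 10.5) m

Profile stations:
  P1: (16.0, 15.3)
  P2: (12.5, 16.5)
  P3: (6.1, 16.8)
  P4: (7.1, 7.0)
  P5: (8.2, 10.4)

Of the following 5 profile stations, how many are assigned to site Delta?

P1 → Iota
P2 → Iota
P3 → Delta
P4 → Eta
P5 → Eta
1 of the 5 goes to Delta.

1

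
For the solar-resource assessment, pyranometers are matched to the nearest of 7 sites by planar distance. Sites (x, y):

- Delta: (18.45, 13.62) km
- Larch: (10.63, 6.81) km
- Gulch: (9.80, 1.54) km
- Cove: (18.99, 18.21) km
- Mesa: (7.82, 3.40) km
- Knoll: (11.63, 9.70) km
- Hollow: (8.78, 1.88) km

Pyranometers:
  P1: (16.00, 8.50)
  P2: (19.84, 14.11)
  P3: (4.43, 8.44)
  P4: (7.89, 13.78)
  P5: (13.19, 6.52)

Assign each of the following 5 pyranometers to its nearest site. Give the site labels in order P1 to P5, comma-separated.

Knoll, Delta, Mesa, Knoll, Larch

P1 → Knoll (d²=20.54)
P2 → Delta (d²=2.17)
P3 → Mesa (d²=36.89)
P4 → Knoll (d²=30.63)
P5 → Larch (d²=6.64)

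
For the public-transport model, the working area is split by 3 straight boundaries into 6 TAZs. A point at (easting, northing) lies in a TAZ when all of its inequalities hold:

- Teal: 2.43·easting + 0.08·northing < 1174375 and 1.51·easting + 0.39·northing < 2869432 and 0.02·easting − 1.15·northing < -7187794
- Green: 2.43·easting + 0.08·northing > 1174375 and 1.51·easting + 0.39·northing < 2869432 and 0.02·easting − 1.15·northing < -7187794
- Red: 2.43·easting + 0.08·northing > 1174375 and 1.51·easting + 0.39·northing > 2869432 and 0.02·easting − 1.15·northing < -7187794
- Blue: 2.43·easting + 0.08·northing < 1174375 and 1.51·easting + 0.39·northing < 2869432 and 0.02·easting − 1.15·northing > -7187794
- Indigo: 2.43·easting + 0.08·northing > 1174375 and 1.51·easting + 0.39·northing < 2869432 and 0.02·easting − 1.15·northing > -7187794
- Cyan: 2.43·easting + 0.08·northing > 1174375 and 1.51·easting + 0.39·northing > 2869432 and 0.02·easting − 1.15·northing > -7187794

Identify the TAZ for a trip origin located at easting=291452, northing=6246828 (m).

2.43·291452 + 0.08·6246828 = 1207974.600, which is > 1174375
1.51·291452 + 0.39·6246828 = 2876355.440, which is > 2869432
0.02·291452 − 1.15·6246828 = -7178023.160, which is > -7187794
This sign pattern matches Cyan.

Cyan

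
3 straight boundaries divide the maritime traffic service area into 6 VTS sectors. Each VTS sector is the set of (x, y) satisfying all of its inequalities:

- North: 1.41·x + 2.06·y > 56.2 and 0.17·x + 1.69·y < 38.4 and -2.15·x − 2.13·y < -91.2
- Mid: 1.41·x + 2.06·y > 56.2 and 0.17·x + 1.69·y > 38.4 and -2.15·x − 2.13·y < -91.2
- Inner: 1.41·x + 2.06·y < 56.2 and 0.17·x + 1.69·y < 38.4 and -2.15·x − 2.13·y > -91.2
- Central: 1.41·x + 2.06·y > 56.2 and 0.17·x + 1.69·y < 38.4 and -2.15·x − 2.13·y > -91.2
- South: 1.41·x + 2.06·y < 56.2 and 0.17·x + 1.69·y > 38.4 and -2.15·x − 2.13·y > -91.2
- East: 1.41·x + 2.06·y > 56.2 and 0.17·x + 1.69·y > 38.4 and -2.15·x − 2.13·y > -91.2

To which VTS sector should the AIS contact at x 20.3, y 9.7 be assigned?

Inner

1.41·20.3 + 2.06·9.7 = 48.605, which is < 56.2
0.17·20.3 + 1.69·9.7 = 19.844, which is < 38.4
-2.15·20.3 − 2.13·9.7 = -64.306, which is > -91.2
This sign pattern matches Inner.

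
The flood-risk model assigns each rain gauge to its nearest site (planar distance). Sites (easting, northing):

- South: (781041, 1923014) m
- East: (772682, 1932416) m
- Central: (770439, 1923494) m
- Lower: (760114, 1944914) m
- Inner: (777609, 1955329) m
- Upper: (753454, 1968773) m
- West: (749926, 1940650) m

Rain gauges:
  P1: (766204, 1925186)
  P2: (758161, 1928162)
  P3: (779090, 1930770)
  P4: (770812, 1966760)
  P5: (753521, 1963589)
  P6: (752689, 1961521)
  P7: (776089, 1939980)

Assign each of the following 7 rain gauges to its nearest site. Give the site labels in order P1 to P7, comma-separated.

P1 → Central (d²=20798089.00)
P2 → Central (d²=172539508.00)
P3 → East (d²=43771780.00)
P4 → Inner (d²=176866970.00)
P5 → Upper (d²=26878345.00)
P6 → Upper (d²=53176729.00)
P7 → East (d²=68821745.00)

Central, Central, East, Inner, Upper, Upper, East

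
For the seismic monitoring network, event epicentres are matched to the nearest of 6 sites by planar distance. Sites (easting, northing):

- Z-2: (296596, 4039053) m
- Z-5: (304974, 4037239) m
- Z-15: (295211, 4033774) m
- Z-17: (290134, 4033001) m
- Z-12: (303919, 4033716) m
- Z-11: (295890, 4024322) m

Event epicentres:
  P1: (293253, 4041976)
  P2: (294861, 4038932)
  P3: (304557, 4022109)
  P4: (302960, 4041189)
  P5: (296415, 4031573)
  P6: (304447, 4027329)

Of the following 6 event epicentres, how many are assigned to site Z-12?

1

P1 → Z-2
P2 → Z-2
P3 → Z-11
P4 → Z-5
P5 → Z-15
P6 → Z-12
1 of the 6 goes to Z-12.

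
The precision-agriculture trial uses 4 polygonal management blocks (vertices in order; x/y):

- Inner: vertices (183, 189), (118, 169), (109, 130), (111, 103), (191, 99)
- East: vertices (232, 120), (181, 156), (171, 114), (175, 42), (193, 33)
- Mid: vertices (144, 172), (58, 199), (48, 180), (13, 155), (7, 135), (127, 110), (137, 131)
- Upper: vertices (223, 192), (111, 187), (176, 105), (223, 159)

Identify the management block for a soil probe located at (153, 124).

Inner

Cast a ray rightward from (153, 124). For each polygon, the edges (by vertex number in listed order) whose endpoints lie on opposite sides of y = 124, where each meets that height, and whether that is right or left of the point:
Inner: 3–4 at x≈109.4 (left), 5–1 at x≈188.8 (right) → 1 crossing.
East: 1–2 at x≈226.3 (right), 2–3 at x≈173.4 (right) → 2 crossings.
Mid: 5–6 at x≈59.8 (left), 6–7 at x≈133.7 (left) → 0 crossings.
Upper: 2–3 at x≈160.9 (right), 3–4 at x≈192.5 (right) → 2 crossings.
Only Inner has an odd count, so the point is inside Inner.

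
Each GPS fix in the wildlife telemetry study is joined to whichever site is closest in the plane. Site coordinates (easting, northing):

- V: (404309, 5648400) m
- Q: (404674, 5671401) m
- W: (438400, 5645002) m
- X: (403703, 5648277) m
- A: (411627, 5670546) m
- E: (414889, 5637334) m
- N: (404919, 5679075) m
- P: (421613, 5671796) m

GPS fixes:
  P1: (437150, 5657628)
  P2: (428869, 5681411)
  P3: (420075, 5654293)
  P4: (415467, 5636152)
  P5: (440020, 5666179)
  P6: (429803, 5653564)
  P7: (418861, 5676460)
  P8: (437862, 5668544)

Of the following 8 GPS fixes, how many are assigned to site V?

1

P1 → W
P2 → P
P3 → V
P4 → E
P5 → P
P6 → W
P7 → P
P8 → P
1 of the 8 goes to V.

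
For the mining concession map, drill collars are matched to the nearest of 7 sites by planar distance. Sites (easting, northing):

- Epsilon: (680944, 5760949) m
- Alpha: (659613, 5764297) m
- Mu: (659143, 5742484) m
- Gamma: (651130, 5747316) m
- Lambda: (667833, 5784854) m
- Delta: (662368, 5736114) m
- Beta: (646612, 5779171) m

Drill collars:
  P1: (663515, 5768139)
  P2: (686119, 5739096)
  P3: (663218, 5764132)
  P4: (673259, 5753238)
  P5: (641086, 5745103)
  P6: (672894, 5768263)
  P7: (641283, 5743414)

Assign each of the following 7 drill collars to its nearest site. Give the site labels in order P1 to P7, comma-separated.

P1 → Alpha (d²=29986568.00)
P2 → Epsilon (d²=504334234.00)
P3 → Alpha (d²=13023250.00)
P4 → Epsilon (d²=118518746.00)
P5 → Gamma (d²=105779305.00)
P6 → Epsilon (d²=118297096.00)
P7 → Gamma (d²=112189013.00)

Alpha, Epsilon, Alpha, Epsilon, Gamma, Epsilon, Gamma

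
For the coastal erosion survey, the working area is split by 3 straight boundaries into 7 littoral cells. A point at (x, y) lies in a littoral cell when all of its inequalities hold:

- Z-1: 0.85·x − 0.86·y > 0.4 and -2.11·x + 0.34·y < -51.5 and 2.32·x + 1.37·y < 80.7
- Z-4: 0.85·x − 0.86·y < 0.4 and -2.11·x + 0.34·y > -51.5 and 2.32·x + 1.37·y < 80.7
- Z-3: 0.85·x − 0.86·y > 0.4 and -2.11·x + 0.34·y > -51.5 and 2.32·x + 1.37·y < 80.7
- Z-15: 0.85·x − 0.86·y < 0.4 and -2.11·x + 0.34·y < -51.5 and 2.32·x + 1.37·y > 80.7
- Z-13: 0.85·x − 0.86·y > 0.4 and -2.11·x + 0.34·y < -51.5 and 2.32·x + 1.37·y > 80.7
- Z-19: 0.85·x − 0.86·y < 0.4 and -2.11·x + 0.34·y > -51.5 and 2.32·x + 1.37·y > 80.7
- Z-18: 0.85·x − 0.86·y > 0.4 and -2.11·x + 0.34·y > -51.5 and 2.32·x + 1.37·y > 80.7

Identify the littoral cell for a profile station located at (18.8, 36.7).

Z-19

0.85·18.8 − 0.86·36.7 = -15.582, which is < 0.4
-2.11·18.8 + 0.34·36.7 = -27.190, which is > -51.5
2.32·18.8 + 1.37·36.7 = 93.895, which is > 80.7
This sign pattern matches Z-19.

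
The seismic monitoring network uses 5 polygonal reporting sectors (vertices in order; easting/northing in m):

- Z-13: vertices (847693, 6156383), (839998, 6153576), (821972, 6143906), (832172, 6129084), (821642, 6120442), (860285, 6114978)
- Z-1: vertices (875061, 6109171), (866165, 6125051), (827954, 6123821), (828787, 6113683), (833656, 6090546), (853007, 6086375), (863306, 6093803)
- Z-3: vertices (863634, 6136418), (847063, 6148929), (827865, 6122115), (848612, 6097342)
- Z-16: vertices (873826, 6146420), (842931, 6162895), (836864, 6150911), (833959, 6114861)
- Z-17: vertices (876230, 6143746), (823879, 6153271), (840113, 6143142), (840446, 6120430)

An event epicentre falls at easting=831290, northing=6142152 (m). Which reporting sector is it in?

Cast a ray rightward from (831290, 6142152). For each polygon, the edges (by vertex number in listed order) whose endpoints lie on opposite sides of northing = 6142152, where each meets that height, and whether that is right or left of the point:
Z-13: 3–4 at easting≈823179.0 (left), 6–1 at easting≈852020.9 (right) → 1 crossing.
Z-1: no edge straddles that height → 0 crossings.
Z-3: 1–2 at easting≈856039.2 (right), 2–3 at easting≈842210.9 (right) → 2 crossings.
Z-16: 3–4 at easting≈836158.2 (right), 4–1 at easting≈868434.4 (right) → 2 crossings.
Z-17: 3–4 at easting≈840127.5 (right), 4–1 at easting≈873783.6 (right) → 2 crossings.
Only Z-13 has an odd count, so the point is inside Z-13.

Z-13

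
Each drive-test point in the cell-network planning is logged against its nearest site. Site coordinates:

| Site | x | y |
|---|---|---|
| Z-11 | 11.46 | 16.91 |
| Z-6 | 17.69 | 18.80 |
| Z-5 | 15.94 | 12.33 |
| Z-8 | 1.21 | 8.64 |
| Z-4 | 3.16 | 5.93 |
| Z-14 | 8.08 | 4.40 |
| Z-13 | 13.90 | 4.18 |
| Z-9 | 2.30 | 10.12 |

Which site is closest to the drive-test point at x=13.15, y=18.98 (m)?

Squared distances to each site:
Z-11: 7.141; Z-6: 20.644; Z-5: 52.007; Z-8: 249.479; Z-4: 270.103; Z-14: 238.281; Z-13: 219.603; Z-9: 196.222.
Minimum at Z-11.

Z-11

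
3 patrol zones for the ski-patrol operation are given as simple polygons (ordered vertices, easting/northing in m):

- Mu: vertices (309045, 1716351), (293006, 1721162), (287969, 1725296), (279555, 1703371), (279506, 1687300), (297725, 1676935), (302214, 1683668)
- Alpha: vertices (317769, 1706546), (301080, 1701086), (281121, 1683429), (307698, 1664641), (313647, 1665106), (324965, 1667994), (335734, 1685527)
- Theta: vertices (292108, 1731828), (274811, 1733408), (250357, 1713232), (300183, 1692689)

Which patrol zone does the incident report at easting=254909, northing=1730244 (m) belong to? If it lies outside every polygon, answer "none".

none

Cast a ray rightward from (254909, 1730244). For each polygon, the edges (by vertex number in listed order) whose endpoints lie on opposite sides of northing = 1730244, where each meets that height, and whether that is right or left of the point:
Mu: no edge straddles that height → 0 crossings.
Alpha: no edge straddles that height → 0 crossings.
Theta: 2–3 at easting≈270976.1 (right), 4–1 at easting≈292434.8 (right) → 2 crossings.
All counts are even, so the point lies outside every listed polygon.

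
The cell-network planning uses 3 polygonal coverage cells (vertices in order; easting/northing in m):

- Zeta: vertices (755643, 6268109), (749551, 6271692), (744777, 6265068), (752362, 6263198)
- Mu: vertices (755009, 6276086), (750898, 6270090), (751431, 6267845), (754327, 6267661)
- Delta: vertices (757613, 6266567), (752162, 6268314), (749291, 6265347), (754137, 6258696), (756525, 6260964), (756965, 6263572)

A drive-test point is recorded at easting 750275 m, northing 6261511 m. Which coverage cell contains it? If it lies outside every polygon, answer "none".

Cast a ray rightward from (750275, 6261511). For each polygon, the edges (by vertex number in listed order) whose endpoints lie on opposite sides of northing = 6261511, where each meets that height, and whether that is right or left of the point:
Zeta: no edge straddles that height → 0 crossings.
Mu: no edge straddles that height → 0 crossings.
Delta: 3–4 at easting≈752086.0 (right), 5–6 at easting≈756617.3 (right) → 2 crossings.
All counts are even, so the point lies outside every listed polygon.

none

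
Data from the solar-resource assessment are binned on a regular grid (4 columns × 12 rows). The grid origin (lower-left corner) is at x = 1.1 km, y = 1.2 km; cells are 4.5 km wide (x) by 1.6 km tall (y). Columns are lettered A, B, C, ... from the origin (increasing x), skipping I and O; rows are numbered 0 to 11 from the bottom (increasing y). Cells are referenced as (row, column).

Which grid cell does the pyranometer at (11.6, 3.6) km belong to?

Column index: ⌊(11.6 − 1.1) / 4.5⌋ = ⌊2.333⌋ = 2 → column C
Row offset from origin: ⌊(3.6 − 1.2) / 1.6⌋ = ⌊1.500⌋ = 1 → row 1

(1, C)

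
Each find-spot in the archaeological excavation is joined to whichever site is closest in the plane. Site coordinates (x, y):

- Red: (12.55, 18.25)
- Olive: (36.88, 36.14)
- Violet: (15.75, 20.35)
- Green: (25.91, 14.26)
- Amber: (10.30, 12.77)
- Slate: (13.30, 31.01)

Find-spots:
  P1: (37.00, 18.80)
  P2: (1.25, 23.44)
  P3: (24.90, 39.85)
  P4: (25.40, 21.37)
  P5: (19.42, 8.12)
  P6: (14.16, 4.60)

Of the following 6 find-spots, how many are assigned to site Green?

P1 → Green
P2 → Red
P3 → Olive
P4 → Green
P5 → Green
P6 → Amber
3 of the 6 go to Green.

3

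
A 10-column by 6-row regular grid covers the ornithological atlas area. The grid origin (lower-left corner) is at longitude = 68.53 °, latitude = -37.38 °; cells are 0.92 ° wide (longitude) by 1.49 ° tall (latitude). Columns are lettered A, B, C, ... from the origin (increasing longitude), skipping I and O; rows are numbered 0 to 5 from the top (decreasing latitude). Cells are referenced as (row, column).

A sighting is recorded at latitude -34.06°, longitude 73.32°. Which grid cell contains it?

Column index: ⌊(73.32 − 68.53) / 0.92⌋ = ⌊5.207⌋ = 5 → column F
Row offset from origin: ⌊(-34.06 − -37.38) / 1.49⌋ = ⌊2.228⌋ = 2 → row 3 (counted from top)

(3, F)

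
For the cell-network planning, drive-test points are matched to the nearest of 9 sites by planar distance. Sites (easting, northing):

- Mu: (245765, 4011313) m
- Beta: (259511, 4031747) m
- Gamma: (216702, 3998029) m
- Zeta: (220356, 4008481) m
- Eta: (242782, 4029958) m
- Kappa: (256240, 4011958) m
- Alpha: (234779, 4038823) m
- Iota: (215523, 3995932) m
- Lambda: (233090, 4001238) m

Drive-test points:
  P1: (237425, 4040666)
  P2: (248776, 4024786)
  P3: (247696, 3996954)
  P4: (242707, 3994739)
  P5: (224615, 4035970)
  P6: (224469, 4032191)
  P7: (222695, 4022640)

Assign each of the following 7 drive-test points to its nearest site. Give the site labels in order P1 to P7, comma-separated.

Alpha, Eta, Mu, Lambda, Alpha, Alpha, Zeta

P1 → Alpha (d²=10397965.00)
P2 → Eta (d²=62677620.00)
P3 → Mu (d²=209909642.00)
P4 → Lambda (d²=134723690.00)
P5 → Alpha (d²=111446505.00)
P6 → Alpha (d²=150279524.00)
P7 → Zeta (d²=205948202.00)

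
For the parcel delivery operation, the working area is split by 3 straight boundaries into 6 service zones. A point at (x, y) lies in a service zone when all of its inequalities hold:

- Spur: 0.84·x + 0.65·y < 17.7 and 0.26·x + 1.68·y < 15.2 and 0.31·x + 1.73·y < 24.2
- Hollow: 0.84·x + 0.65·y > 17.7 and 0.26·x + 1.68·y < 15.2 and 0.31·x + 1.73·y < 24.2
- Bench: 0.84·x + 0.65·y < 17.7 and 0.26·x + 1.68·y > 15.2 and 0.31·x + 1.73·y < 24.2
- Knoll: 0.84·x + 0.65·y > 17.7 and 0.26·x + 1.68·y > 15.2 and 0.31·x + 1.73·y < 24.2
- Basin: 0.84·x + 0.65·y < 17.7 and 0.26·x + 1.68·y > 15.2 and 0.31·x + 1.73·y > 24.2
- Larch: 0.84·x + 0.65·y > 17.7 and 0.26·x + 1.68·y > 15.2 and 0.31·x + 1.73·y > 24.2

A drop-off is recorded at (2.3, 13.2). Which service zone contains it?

Bench

0.84·2.3 + 0.65·13.2 = 10.512, which is < 17.7
0.26·2.3 + 1.68·13.2 = 22.774, which is > 15.2
0.31·2.3 + 1.73·13.2 = 23.549, which is < 24.2
This sign pattern matches Bench.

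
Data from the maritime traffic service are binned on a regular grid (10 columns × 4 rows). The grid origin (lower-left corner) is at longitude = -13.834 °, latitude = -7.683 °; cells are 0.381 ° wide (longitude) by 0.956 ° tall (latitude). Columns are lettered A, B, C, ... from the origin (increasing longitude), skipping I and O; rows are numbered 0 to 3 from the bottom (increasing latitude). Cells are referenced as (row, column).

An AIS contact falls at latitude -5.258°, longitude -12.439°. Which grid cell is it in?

Column index: ⌊(-12.439 − -13.834) / 0.381⌋ = ⌊3.661⌋ = 3 → column D
Row offset from origin: ⌊(-5.258 − -7.683) / 0.956⌋ = ⌊2.537⌋ = 2 → row 2

(2, D)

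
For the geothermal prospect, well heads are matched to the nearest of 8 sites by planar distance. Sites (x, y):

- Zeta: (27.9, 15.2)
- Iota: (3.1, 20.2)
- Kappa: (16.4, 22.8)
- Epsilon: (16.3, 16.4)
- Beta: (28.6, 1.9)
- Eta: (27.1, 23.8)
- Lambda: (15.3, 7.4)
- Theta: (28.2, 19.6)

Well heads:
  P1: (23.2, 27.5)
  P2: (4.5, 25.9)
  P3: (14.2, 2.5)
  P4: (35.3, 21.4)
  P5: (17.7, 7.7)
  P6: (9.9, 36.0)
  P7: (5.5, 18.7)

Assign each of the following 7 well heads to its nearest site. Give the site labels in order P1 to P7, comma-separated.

Eta, Iota, Lambda, Theta, Lambda, Kappa, Iota

P1 → Eta (d²=28.90)
P2 → Iota (d²=34.45)
P3 → Lambda (d²=25.22)
P4 → Theta (d²=53.65)
P5 → Lambda (d²=5.85)
P6 → Kappa (d²=216.49)
P7 → Iota (d²=8.01)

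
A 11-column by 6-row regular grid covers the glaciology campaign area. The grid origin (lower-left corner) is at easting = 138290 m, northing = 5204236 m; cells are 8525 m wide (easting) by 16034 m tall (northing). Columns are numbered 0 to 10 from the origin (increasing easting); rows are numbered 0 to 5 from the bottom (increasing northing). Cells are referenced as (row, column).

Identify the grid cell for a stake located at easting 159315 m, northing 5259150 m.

(3, 2)

Column index: ⌊(159315 − 138290) / 8525⌋ = ⌊2.466⌋ = 2
Row offset from origin: ⌊(5259150 − 5204236) / 16034⌋ = ⌊3.425⌋ = 3 → row 3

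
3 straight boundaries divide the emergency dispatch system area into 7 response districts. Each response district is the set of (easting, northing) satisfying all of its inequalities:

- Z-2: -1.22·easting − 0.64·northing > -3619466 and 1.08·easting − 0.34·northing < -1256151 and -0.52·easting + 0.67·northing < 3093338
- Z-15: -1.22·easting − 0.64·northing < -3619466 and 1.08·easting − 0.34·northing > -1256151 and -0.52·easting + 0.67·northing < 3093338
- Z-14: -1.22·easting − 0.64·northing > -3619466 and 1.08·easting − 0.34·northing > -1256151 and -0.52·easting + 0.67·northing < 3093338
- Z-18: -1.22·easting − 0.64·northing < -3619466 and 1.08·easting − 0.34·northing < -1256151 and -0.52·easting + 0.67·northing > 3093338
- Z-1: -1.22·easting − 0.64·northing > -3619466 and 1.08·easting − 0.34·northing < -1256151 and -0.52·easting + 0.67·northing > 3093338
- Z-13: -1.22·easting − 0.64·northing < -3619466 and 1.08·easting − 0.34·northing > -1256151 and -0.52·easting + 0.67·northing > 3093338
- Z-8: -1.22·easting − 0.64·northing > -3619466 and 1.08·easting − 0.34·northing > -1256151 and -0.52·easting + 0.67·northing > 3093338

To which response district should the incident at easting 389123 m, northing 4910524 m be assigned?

Z-14

-1.22·389123 − 0.64·4910524 = -3617465.420, which is > -3619466
1.08·389123 − 0.34·4910524 = -1249325.320, which is > -1256151
-0.52·389123 + 0.67·4910524 = 3087707.120, which is < 3093338
This sign pattern matches Z-14.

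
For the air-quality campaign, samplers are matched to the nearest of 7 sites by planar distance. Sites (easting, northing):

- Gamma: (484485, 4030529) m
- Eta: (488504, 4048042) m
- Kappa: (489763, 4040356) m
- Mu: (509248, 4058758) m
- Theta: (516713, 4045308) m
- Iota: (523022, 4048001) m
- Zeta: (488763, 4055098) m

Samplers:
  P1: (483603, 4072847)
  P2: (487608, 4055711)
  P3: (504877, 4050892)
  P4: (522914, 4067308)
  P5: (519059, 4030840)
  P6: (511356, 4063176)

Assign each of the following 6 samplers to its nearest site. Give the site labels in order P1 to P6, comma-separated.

Zeta, Zeta, Mu, Mu, Theta, Mu

P1 → Zeta (d²=341652601.00)
P2 → Zeta (d²=1709794.00)
P3 → Mu (d²=80979597.00)
P4 → Mu (d²=259862056.00)
P5 → Theta (d²=214826740.00)
P6 → Mu (d²=23962388.00)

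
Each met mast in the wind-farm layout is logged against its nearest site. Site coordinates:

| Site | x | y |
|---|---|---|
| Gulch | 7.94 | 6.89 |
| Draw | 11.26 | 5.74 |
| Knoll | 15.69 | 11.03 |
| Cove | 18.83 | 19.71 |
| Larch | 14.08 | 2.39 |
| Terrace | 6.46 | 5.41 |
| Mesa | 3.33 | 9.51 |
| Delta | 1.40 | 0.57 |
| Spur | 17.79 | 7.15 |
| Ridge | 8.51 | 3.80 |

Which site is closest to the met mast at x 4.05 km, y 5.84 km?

Squared distances to each site:
Gulch: 16.235; Draw: 51.994; Knoll: 162.426; Cove: 410.825; Larch: 112.503; Terrace: 5.993; Mesa: 13.987; Delta: 34.795; Spur: 190.504; Ridge: 24.053.
Minimum at Terrace.

Terrace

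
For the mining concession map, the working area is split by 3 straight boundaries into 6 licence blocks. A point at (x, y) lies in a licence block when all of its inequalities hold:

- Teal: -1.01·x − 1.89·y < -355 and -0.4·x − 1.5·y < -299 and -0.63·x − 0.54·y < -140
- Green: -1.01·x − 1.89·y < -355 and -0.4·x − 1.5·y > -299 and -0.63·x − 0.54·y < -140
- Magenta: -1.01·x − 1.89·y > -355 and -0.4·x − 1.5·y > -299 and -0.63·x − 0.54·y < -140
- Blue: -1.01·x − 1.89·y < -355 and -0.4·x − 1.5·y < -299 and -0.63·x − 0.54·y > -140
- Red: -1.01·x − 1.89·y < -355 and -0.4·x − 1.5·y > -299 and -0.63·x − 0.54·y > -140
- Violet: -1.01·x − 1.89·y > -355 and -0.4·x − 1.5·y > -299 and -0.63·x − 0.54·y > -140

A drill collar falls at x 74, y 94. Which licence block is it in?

-1.01·74 − 1.89·94 = -252.400, which is > -355
-0.4·74 − 1.5·94 = -170.600, which is > -299
-0.63·74 − 0.54·94 = -97.380, which is > -140
This sign pattern matches Violet.

Violet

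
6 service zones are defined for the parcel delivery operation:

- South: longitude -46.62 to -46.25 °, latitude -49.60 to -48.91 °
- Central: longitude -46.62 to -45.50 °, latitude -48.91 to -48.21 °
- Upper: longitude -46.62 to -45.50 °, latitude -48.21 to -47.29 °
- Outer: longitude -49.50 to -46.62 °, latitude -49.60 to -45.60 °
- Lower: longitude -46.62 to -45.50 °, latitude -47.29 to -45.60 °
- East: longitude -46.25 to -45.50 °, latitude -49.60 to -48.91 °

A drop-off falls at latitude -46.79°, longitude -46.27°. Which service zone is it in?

The point has longitude = -46.27 and latitude = -46.79.
Only Lower satisfies -46.62 ≤ longitude ≤ -45.50 and -47.29 ≤ latitude ≤ -45.60.

Lower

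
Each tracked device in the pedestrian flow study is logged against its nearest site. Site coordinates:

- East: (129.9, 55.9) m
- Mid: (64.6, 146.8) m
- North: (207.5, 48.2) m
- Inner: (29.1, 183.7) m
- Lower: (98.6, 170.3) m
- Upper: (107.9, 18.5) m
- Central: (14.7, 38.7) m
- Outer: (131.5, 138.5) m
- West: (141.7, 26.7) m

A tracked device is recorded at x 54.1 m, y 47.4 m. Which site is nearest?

Squared distances to each site:
East: 5817.890; Mid: 9990.610; North: 23532.200; Inner: 19202.690; Lower: 17084.660; Upper: 3729.650; Central: 1628.050; Outer: 14289.970; West: 8102.250.
Minimum at Central.

Central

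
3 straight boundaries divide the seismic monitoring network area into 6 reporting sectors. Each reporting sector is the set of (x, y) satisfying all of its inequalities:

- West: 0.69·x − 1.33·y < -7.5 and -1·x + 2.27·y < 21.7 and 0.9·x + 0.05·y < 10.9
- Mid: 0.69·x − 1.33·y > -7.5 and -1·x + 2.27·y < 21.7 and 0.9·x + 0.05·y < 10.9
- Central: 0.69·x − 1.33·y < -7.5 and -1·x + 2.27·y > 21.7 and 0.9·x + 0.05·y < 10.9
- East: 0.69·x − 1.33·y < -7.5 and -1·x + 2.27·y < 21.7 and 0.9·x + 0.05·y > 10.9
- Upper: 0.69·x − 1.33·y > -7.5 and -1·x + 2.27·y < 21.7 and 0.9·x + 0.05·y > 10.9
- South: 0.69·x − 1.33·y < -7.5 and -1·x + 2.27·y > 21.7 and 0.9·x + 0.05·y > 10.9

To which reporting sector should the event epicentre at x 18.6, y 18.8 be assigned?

0.69·18.6 − 1.33·18.8 = -12.170, which is < -7.5
-1·18.6 + 2.27·18.8 = 24.076, which is > 21.7
0.9·18.6 + 0.05·18.8 = 17.680, which is > 10.9
This sign pattern matches South.

South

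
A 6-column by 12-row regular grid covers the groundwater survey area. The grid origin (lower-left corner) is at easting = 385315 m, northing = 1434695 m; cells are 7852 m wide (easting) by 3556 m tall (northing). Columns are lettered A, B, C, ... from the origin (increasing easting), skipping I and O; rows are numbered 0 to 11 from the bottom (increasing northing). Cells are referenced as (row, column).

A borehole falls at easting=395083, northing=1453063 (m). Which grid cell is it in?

(5, B)

Column index: ⌊(395083 − 385315) / 7852⌋ = ⌊1.244⌋ = 1 → column B
Row offset from origin: ⌊(1453063 − 1434695) / 3556⌋ = ⌊5.165⌋ = 5 → row 5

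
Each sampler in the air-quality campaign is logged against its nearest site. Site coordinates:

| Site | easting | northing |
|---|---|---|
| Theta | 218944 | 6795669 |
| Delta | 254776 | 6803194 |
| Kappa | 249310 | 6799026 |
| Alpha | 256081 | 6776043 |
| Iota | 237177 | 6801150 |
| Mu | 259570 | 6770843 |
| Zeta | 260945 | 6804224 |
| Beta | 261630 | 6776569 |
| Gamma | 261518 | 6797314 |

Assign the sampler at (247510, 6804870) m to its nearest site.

Squared distances to each site:
Theta: 900674757.000; Delta: 55603732.000; Kappa: 37392336.000; Alpha: 904457970.000; Iota: 120609289.000; Mu: 1303280329.000; Zeta: 180916541.000; Beta: 1000321001.000; Gamma: 253317200.000.
Minimum at Kappa.

Kappa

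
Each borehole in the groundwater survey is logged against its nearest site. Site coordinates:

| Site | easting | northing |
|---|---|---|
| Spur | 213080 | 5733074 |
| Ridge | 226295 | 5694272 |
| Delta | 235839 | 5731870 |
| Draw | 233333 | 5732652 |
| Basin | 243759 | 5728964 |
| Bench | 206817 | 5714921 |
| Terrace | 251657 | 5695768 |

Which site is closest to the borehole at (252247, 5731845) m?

Basin

Squared distances to each site:
Spur: 1535564330.000; Ridge: 2085236633.000; Delta: 269223089.000; Draw: 358390645.000; Basin: 80346305.000; Bench: 2350306676.000; Terrace: 1301898029.000.
Minimum at Basin.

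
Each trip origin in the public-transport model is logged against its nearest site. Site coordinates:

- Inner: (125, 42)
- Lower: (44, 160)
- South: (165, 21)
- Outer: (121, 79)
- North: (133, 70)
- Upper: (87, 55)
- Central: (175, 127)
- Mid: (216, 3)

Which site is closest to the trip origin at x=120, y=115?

Outer

Squared distances to each site:
Inner: 5354.000; Lower: 7801.000; South: 10861.000; Outer: 1297.000; North: 2194.000; Upper: 4689.000; Central: 3169.000; Mid: 21760.000.
Minimum at Outer.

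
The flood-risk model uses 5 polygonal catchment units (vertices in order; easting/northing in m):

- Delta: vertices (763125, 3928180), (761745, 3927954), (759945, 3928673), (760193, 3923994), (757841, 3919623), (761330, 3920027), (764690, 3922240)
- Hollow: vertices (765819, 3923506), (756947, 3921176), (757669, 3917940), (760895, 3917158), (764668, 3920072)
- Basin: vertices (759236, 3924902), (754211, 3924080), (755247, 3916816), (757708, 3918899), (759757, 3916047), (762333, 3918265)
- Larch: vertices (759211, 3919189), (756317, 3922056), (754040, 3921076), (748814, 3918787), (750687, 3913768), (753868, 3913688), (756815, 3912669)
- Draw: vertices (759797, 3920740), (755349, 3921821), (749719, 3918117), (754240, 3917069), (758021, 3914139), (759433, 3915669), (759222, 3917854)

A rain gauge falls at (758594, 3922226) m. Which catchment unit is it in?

Cast a ray rightward from (758594, 3922226). For each polygon, the edges (by vertex number in listed order) whose endpoints lie on opposite sides of northing = 3922226, where each meets that height, and whether that is right or left of the point:
Delta: 4–5 at easting≈759241.7 (right), 6–7 at easting≈764668.7 (right) → 2 crossings.
Hollow: 1–2 at easting≈760945.1 (right), 5–1 at easting≈765390.0 (right) → 2 crossings.
Basin: 2–3 at easting≈754475.4 (left), 6–1 at easting≈760484.7 (right) → 1 crossing.
Larch: no edge straddles that height → 0 crossings.
Draw: no edge straddles that height → 0 crossings.
Only Basin has an odd count, so the point is inside Basin.

Basin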